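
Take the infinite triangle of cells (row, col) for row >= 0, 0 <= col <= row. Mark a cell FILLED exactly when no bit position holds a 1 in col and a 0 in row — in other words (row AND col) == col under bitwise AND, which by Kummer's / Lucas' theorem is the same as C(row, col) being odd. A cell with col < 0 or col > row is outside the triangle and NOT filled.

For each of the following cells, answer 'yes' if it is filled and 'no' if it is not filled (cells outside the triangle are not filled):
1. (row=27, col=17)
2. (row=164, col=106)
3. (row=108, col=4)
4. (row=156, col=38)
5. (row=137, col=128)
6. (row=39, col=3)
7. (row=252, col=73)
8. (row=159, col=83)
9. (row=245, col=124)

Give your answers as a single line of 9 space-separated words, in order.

(27,17): row=0b11011, col=0b10001, row AND col = 0b10001 = 17; 17 == 17 -> filled
(164,106): row=0b10100100, col=0b1101010, row AND col = 0b100000 = 32; 32 != 106 -> empty
(108,4): row=0b1101100, col=0b100, row AND col = 0b100 = 4; 4 == 4 -> filled
(156,38): row=0b10011100, col=0b100110, row AND col = 0b100 = 4; 4 != 38 -> empty
(137,128): row=0b10001001, col=0b10000000, row AND col = 0b10000000 = 128; 128 == 128 -> filled
(39,3): row=0b100111, col=0b11, row AND col = 0b11 = 3; 3 == 3 -> filled
(252,73): row=0b11111100, col=0b1001001, row AND col = 0b1001000 = 72; 72 != 73 -> empty
(159,83): row=0b10011111, col=0b1010011, row AND col = 0b10011 = 19; 19 != 83 -> empty
(245,124): row=0b11110101, col=0b1111100, row AND col = 0b1110100 = 116; 116 != 124 -> empty

Answer: yes no yes no yes yes no no no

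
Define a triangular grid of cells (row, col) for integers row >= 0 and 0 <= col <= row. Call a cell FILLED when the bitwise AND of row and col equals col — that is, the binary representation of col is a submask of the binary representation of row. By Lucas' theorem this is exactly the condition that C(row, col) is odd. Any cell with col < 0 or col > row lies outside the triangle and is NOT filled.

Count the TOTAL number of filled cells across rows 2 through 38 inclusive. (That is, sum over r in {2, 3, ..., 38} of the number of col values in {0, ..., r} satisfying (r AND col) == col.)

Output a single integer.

Answer: 278

Derivation:
r2=10 pc1: +2 =2
r3=11 pc2: +4 =6
r4=100 pc1: +2 =8
r5=101 pc2: +4 =12
r6=110 pc2: +4 =16
r7=111 pc3: +8 =24
r8=1000 pc1: +2 =26
r9=1001 pc2: +4 =30
r10=1010 pc2: +4 =34
r11=1011 pc3: +8 =42
r12=1100 pc2: +4 =46
r13=1101 pc3: +8 =54
r14=1110 pc3: +8 =62
r15=1111 pc4: +16 =78
r16=10000 pc1: +2 =80
r17=10001 pc2: +4 =84
r18=10010 pc2: +4 =88
r19=10011 pc3: +8 =96
r20=10100 pc2: +4 =100
r21=10101 pc3: +8 =108
r22=10110 pc3: +8 =116
r23=10111 pc4: +16 =132
r24=11000 pc2: +4 =136
r25=11001 pc3: +8 =144
r26=11010 pc3: +8 =152
r27=11011 pc4: +16 =168
r28=11100 pc3: +8 =176
r29=11101 pc4: +16 =192
r30=11110 pc4: +16 =208
r31=11111 pc5: +32 =240
r32=100000 pc1: +2 =242
r33=100001 pc2: +4 =246
r34=100010 pc2: +4 =250
r35=100011 pc3: +8 =258
r36=100100 pc2: +4 =262
r37=100101 pc3: +8 =270
r38=100110 pc3: +8 =278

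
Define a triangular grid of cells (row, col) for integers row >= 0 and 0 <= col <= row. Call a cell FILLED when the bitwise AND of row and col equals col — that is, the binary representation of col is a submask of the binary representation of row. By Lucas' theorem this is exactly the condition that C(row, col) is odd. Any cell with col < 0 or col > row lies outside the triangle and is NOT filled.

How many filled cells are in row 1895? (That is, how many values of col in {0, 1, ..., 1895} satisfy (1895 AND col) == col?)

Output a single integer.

Answer: 256

Derivation:
1895 in binary = 11101100111
popcount(1895) = number of 1-bits in 11101100111 = 8
A col c satisfies (1895 AND c) == c iff every set bit of c is also set in 1895; each of the 8 set bits of 1895 can independently be on or off in c.
count = 2^8 = 256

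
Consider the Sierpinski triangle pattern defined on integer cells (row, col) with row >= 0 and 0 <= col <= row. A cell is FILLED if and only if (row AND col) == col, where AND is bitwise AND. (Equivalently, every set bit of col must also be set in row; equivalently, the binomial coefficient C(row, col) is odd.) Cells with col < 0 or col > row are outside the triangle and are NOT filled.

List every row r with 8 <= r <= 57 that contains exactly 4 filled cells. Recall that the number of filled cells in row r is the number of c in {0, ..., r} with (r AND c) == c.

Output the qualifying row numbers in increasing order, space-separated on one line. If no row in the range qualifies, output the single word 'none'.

Row r has 2^popcount(r) filled cells, so we need popcount(r) = log2(4) = 2.
Scan r = 8..57 and keep those with exactly 2 one-bits:
r=8=1000 popcount=1 -> skip
r=9=1001 popcount=2 -> KEEP
r=10=1010 popcount=2 -> KEEP
r=11=1011 popcount=3 -> skip
r=12=1100 popcount=2 -> KEEP
r=13=1101 popcount=3 -> skip
r=14=1110 popcount=3 -> skip
r=15=1111 popcount=4 -> skip
r=16=10000 popcount=1 -> skip
r=17=10001 popcount=2 -> KEEP
r=18=10010 popcount=2 -> KEEP
r=19=10011 popcount=3 -> skip
r=20=10100 popcount=2 -> KEEP
r=21=10101 popcount=3 -> skip
r=22=10110 popcount=3 -> skip
r=23=10111 popcount=4 -> skip
r=24=11000 popcount=2 -> KEEP
r=25=11001 popcount=3 -> skip
r=26=11010 popcount=3 -> skip
r=27=11011 popcount=4 -> skip
r=28=11100 popcount=3 -> skip
r=29=11101 popcount=4 -> skip
r=30=11110 popcount=4 -> skip
r=31=11111 popcount=5 -> skip
r=32=100000 popcount=1 -> skip
r=33=100001 popcount=2 -> KEEP
r=34=100010 popcount=2 -> KEEP
r=35=100011 popcount=3 -> skip
r=36=100100 popcount=2 -> KEEP
r=37=100101 popcount=3 -> skip
r=38=100110 popcount=3 -> skip
r=39=100111 popcount=4 -> skip
r=40=101000 popcount=2 -> KEEP
r=41=101001 popcount=3 -> skip
r=42=101010 popcount=3 -> skip
r=43=101011 popcount=4 -> skip
r=44=101100 popcount=3 -> skip
r=45=101101 popcount=4 -> skip
r=46=101110 popcount=4 -> skip
r=47=101111 popcount=5 -> skip
r=48=110000 popcount=2 -> KEEP
r=49=110001 popcount=3 -> skip
r=50=110010 popcount=3 -> skip
r=51=110011 popcount=4 -> skip
r=52=110100 popcount=3 -> skip
r=53=110101 popcount=4 -> skip
r=54=110110 popcount=4 -> skip
r=55=110111 popcount=5 -> skip
r=56=111000 popcount=3 -> skip
r=57=111001 popcount=4 -> skip
Kept rows: 9 10 12 17 18 20 24 33 34 36 40 48

Answer: 9 10 12 17 18 20 24 33 34 36 40 48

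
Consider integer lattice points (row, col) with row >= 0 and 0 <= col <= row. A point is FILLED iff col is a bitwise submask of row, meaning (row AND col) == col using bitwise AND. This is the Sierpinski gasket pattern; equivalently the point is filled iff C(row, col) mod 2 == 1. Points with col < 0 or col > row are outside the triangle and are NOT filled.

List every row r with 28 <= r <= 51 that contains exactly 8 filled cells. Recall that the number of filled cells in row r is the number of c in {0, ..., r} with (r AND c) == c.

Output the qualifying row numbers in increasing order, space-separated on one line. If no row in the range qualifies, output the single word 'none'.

Row r has 2^popcount(r) filled cells, so we need popcount(r) = log2(8) = 3.
Scan r = 28..51 and keep those with exactly 3 one-bits:
r=28=11100 popcount=3 -> KEEP
r=29=11101 popcount=4 -> skip
r=30=11110 popcount=4 -> skip
r=31=11111 popcount=5 -> skip
r=32=100000 popcount=1 -> skip
r=33=100001 popcount=2 -> skip
r=34=100010 popcount=2 -> skip
r=35=100011 popcount=3 -> KEEP
r=36=100100 popcount=2 -> skip
r=37=100101 popcount=3 -> KEEP
r=38=100110 popcount=3 -> KEEP
r=39=100111 popcount=4 -> skip
r=40=101000 popcount=2 -> skip
r=41=101001 popcount=3 -> KEEP
r=42=101010 popcount=3 -> KEEP
r=43=101011 popcount=4 -> skip
r=44=101100 popcount=3 -> KEEP
r=45=101101 popcount=4 -> skip
r=46=101110 popcount=4 -> skip
r=47=101111 popcount=5 -> skip
r=48=110000 popcount=2 -> skip
r=49=110001 popcount=3 -> KEEP
r=50=110010 popcount=3 -> KEEP
r=51=110011 popcount=4 -> skip
Kept rows: 28 35 37 38 41 42 44 49 50

Answer: 28 35 37 38 41 42 44 49 50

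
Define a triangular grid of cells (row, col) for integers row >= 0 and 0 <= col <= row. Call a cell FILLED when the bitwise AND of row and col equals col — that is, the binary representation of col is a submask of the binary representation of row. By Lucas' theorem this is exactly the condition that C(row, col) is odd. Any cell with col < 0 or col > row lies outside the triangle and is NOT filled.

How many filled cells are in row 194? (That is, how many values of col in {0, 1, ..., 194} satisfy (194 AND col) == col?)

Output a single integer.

194 in binary = 11000010
popcount(194) = number of 1-bits in 11000010 = 3
A col c satisfies (194 AND c) == c iff every set bit of c is also set in 194; each of the 3 set bits of 194 can independently be on or off in c.
count = 2^3 = 8

Answer: 8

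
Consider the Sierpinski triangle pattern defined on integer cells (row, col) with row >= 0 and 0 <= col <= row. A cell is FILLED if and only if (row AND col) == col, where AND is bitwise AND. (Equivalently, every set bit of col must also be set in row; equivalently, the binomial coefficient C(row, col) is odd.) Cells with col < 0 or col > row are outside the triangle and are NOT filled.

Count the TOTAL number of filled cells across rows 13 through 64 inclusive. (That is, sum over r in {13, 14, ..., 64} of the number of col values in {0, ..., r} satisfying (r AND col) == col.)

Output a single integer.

r13=1101 pc3: +8 =8
r14=1110 pc3: +8 =16
r15=1111 pc4: +16 =32
r16=10000 pc1: +2 =34
r17=10001 pc2: +4 =38
r18=10010 pc2: +4 =42
r19=10011 pc3: +8 =50
r20=10100 pc2: +4 =54
r21=10101 pc3: +8 =62
r22=10110 pc3: +8 =70
r23=10111 pc4: +16 =86
r24=11000 pc2: +4 =90
r25=11001 pc3: +8 =98
r26=11010 pc3: +8 =106
r27=11011 pc4: +16 =122
r28=11100 pc3: +8 =130
r29=11101 pc4: +16 =146
r30=11110 pc4: +16 =162
r31=11111 pc5: +32 =194
r32=100000 pc1: +2 =196
r33=100001 pc2: +4 =200
r34=100010 pc2: +4 =204
r35=100011 pc3: +8 =212
r36=100100 pc2: +4 =216
r37=100101 pc3: +8 =224
r38=100110 pc3: +8 =232
r39=100111 pc4: +16 =248
r40=101000 pc2: +4 =252
r41=101001 pc3: +8 =260
r42=101010 pc3: +8 =268
r43=101011 pc4: +16 =284
r44=101100 pc3: +8 =292
r45=101101 pc4: +16 =308
r46=101110 pc4: +16 =324
r47=101111 pc5: +32 =356
r48=110000 pc2: +4 =360
r49=110001 pc3: +8 =368
r50=110010 pc3: +8 =376
r51=110011 pc4: +16 =392
r52=110100 pc3: +8 =400
r53=110101 pc4: +16 =416
r54=110110 pc4: +16 =432
r55=110111 pc5: +32 =464
r56=111000 pc3: +8 =472
r57=111001 pc4: +16 =488
r58=111010 pc4: +16 =504
r59=111011 pc5: +32 =536
r60=111100 pc4: +16 =552
r61=111101 pc5: +32 =584
r62=111110 pc5: +32 =616
r63=111111 pc6: +64 =680
r64=1000000 pc1: +2 =682

Answer: 682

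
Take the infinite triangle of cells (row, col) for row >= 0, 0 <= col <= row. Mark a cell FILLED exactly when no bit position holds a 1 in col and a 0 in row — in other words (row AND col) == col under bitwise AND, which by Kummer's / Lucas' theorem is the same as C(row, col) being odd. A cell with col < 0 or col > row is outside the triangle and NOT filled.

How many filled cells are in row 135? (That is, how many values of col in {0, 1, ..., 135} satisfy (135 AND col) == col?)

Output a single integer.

Answer: 16

Derivation:
135 in binary = 10000111
popcount(135) = number of 1-bits in 10000111 = 4
A col c satisfies (135 AND c) == c iff every set bit of c is also set in 135; each of the 4 set bits of 135 can independently be on or off in c.
count = 2^4 = 16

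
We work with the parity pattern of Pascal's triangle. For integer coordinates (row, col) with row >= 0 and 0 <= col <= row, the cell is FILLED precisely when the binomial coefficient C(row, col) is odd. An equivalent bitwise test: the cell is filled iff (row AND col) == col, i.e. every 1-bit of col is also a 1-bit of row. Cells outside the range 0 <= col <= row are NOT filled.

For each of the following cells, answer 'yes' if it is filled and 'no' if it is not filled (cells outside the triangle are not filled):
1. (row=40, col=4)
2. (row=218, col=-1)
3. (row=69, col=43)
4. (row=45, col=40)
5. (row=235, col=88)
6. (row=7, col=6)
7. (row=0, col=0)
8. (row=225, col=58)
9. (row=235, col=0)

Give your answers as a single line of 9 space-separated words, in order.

(40,4): row=0b101000, col=0b100, row AND col = 0b0 = 0; 0 != 4 -> empty
(218,-1): col outside [0, 218] -> not filled
(69,43): row=0b1000101, col=0b101011, row AND col = 0b1 = 1; 1 != 43 -> empty
(45,40): row=0b101101, col=0b101000, row AND col = 0b101000 = 40; 40 == 40 -> filled
(235,88): row=0b11101011, col=0b1011000, row AND col = 0b1001000 = 72; 72 != 88 -> empty
(7,6): row=0b111, col=0b110, row AND col = 0b110 = 6; 6 == 6 -> filled
(0,0): row=0b0, col=0b0, row AND col = 0b0 = 0; 0 == 0 -> filled
(225,58): row=0b11100001, col=0b111010, row AND col = 0b100000 = 32; 32 != 58 -> empty
(235,0): row=0b11101011, col=0b0, row AND col = 0b0 = 0; 0 == 0 -> filled

Answer: no no no yes no yes yes no yes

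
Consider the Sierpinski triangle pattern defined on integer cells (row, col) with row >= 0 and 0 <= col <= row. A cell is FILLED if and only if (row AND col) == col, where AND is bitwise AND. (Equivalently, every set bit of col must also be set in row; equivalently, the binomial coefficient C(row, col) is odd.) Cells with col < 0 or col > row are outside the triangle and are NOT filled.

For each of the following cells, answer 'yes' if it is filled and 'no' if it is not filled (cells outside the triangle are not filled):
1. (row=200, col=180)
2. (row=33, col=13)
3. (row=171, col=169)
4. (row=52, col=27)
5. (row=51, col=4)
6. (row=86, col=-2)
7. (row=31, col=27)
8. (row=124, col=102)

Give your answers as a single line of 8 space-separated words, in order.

(200,180): row=0b11001000, col=0b10110100, row AND col = 0b10000000 = 128; 128 != 180 -> empty
(33,13): row=0b100001, col=0b1101, row AND col = 0b1 = 1; 1 != 13 -> empty
(171,169): row=0b10101011, col=0b10101001, row AND col = 0b10101001 = 169; 169 == 169 -> filled
(52,27): row=0b110100, col=0b11011, row AND col = 0b10000 = 16; 16 != 27 -> empty
(51,4): row=0b110011, col=0b100, row AND col = 0b0 = 0; 0 != 4 -> empty
(86,-2): col outside [0, 86] -> not filled
(31,27): row=0b11111, col=0b11011, row AND col = 0b11011 = 27; 27 == 27 -> filled
(124,102): row=0b1111100, col=0b1100110, row AND col = 0b1100100 = 100; 100 != 102 -> empty

Answer: no no yes no no no yes no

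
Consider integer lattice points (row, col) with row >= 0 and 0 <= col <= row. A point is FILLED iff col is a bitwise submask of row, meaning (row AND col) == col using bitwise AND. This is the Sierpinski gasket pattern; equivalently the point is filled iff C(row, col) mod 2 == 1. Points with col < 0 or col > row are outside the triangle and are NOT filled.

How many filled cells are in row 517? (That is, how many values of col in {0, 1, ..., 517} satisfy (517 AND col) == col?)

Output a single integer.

517 in binary = 1000000101
popcount(517) = number of 1-bits in 1000000101 = 3
A col c satisfies (517 AND c) == c iff every set bit of c is also set in 517; each of the 3 set bits of 517 can independently be on or off in c.
count = 2^3 = 8

Answer: 8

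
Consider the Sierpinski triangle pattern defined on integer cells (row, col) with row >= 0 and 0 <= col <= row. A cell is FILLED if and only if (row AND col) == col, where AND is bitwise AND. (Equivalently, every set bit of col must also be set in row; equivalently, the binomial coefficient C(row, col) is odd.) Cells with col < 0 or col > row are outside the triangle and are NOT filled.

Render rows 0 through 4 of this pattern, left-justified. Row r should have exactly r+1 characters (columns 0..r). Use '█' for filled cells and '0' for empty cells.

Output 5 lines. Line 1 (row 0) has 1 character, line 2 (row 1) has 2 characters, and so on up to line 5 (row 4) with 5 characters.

r0=0: █
r1=1: ██
r2=10: █0█
r3=11: ████
r4=100: █000█

Answer: █
██
█0█
████
█000█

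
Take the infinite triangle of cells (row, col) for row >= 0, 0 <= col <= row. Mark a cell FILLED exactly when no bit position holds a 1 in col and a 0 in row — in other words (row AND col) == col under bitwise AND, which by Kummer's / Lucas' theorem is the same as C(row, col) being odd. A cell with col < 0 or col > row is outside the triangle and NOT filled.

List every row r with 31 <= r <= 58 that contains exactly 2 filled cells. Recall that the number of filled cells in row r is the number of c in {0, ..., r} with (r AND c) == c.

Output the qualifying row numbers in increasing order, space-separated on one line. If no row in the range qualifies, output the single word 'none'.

Row r has 2^popcount(r) filled cells, so we need popcount(r) = log2(2) = 1.
Scan r = 31..58 and keep those with exactly 1 one-bits:
r=31=11111 popcount=5 -> skip
r=32=100000 popcount=1 -> KEEP
r=33=100001 popcount=2 -> skip
r=34=100010 popcount=2 -> skip
r=35=100011 popcount=3 -> skip
r=36=100100 popcount=2 -> skip
r=37=100101 popcount=3 -> skip
r=38=100110 popcount=3 -> skip
r=39=100111 popcount=4 -> skip
r=40=101000 popcount=2 -> skip
r=41=101001 popcount=3 -> skip
r=42=101010 popcount=3 -> skip
r=43=101011 popcount=4 -> skip
r=44=101100 popcount=3 -> skip
r=45=101101 popcount=4 -> skip
r=46=101110 popcount=4 -> skip
r=47=101111 popcount=5 -> skip
r=48=110000 popcount=2 -> skip
r=49=110001 popcount=3 -> skip
r=50=110010 popcount=3 -> skip
r=51=110011 popcount=4 -> skip
r=52=110100 popcount=3 -> skip
r=53=110101 popcount=4 -> skip
r=54=110110 popcount=4 -> skip
r=55=110111 popcount=5 -> skip
r=56=111000 popcount=3 -> skip
r=57=111001 popcount=4 -> skip
r=58=111010 popcount=4 -> skip
Kept rows: 32

Answer: 32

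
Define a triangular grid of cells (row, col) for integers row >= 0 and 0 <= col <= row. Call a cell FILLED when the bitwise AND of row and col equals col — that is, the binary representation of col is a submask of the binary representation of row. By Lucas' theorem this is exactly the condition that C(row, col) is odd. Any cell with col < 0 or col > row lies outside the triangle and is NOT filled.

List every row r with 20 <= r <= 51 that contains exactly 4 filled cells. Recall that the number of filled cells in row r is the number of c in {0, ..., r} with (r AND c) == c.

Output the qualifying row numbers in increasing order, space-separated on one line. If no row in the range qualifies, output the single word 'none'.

Answer: 20 24 33 34 36 40 48

Derivation:
Row r has 2^popcount(r) filled cells, so we need popcount(r) = log2(4) = 2.
Scan r = 20..51 and keep those with exactly 2 one-bits:
r=20=10100 popcount=2 -> KEEP
r=21=10101 popcount=3 -> skip
r=22=10110 popcount=3 -> skip
r=23=10111 popcount=4 -> skip
r=24=11000 popcount=2 -> KEEP
r=25=11001 popcount=3 -> skip
r=26=11010 popcount=3 -> skip
r=27=11011 popcount=4 -> skip
r=28=11100 popcount=3 -> skip
r=29=11101 popcount=4 -> skip
r=30=11110 popcount=4 -> skip
r=31=11111 popcount=5 -> skip
r=32=100000 popcount=1 -> skip
r=33=100001 popcount=2 -> KEEP
r=34=100010 popcount=2 -> KEEP
r=35=100011 popcount=3 -> skip
r=36=100100 popcount=2 -> KEEP
r=37=100101 popcount=3 -> skip
r=38=100110 popcount=3 -> skip
r=39=100111 popcount=4 -> skip
r=40=101000 popcount=2 -> KEEP
r=41=101001 popcount=3 -> skip
r=42=101010 popcount=3 -> skip
r=43=101011 popcount=4 -> skip
r=44=101100 popcount=3 -> skip
r=45=101101 popcount=4 -> skip
r=46=101110 popcount=4 -> skip
r=47=101111 popcount=5 -> skip
r=48=110000 popcount=2 -> KEEP
r=49=110001 popcount=3 -> skip
r=50=110010 popcount=3 -> skip
r=51=110011 popcount=4 -> skip
Kept rows: 20 24 33 34 36 40 48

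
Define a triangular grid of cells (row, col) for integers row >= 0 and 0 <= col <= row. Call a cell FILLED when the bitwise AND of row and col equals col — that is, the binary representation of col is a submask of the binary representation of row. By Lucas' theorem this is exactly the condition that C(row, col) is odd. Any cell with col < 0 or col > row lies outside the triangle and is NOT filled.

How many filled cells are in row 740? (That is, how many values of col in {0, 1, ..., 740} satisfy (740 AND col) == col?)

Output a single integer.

740 in binary = 1011100100
popcount(740) = number of 1-bits in 1011100100 = 5
A col c satisfies (740 AND c) == c iff every set bit of c is also set in 740; each of the 5 set bits of 740 can independently be on or off in c.
count = 2^5 = 32

Answer: 32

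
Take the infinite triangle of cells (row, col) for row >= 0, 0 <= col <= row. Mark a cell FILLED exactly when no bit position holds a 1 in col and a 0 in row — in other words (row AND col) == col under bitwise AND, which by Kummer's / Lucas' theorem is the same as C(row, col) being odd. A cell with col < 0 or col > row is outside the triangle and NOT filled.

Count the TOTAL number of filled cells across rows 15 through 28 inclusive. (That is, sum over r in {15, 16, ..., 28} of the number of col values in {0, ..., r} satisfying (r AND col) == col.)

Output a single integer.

Answer: 114

Derivation:
r15=1111 pc4: +16 =16
r16=10000 pc1: +2 =18
r17=10001 pc2: +4 =22
r18=10010 pc2: +4 =26
r19=10011 pc3: +8 =34
r20=10100 pc2: +4 =38
r21=10101 pc3: +8 =46
r22=10110 pc3: +8 =54
r23=10111 pc4: +16 =70
r24=11000 pc2: +4 =74
r25=11001 pc3: +8 =82
r26=11010 pc3: +8 =90
r27=11011 pc4: +16 =106
r28=11100 pc3: +8 =114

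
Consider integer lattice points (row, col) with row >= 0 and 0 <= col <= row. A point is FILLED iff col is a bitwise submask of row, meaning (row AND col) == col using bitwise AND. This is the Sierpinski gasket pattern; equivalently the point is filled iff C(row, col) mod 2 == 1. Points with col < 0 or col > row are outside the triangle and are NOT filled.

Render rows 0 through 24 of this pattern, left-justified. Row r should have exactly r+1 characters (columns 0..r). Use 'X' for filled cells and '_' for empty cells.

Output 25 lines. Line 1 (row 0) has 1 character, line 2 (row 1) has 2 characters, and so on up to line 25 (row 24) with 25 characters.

r0=0: X
r1=1: XX
r2=10: X_X
r3=11: XXXX
r4=100: X___X
r5=101: XX__XX
r6=110: X_X_X_X
r7=111: XXXXXXXX
r8=1000: X_______X
r9=1001: XX______XX
r10=1010: X_X_____X_X
r11=1011: XXXX____XXXX
r12=1100: X___X___X___X
r13=1101: XX__XX__XX__XX
r14=1110: X_X_X_X_X_X_X_X
r15=1111: XXXXXXXXXXXXXXXX
r16=10000: X_______________X
r17=10001: XX______________XX
r18=10010: X_X_____________X_X
r19=10011: XXXX____________XXXX
r20=10100: X___X___________X___X
r21=10101: XX__XX__________XX__XX
r22=10110: X_X_X_X_________X_X_X_X
r23=10111: XXXXXXXX________XXXXXXXX
r24=11000: X_______X_______X_______X

Answer: X
XX
X_X
XXXX
X___X
XX__XX
X_X_X_X
XXXXXXXX
X_______X
XX______XX
X_X_____X_X
XXXX____XXXX
X___X___X___X
XX__XX__XX__XX
X_X_X_X_X_X_X_X
XXXXXXXXXXXXXXXX
X_______________X
XX______________XX
X_X_____________X_X
XXXX____________XXXX
X___X___________X___X
XX__XX__________XX__XX
X_X_X_X_________X_X_X_X
XXXXXXXX________XXXXXXXX
X_______X_______X_______X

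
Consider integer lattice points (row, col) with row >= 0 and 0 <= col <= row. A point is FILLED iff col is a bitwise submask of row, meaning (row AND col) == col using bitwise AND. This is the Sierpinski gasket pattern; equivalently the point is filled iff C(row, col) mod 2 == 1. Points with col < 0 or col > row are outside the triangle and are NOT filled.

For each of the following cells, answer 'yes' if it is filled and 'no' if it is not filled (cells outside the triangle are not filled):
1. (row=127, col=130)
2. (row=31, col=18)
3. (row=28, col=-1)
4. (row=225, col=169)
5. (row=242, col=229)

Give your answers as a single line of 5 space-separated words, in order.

(127,130): col outside [0, 127] -> not filled
(31,18): row=0b11111, col=0b10010, row AND col = 0b10010 = 18; 18 == 18 -> filled
(28,-1): col outside [0, 28] -> not filled
(225,169): row=0b11100001, col=0b10101001, row AND col = 0b10100001 = 161; 161 != 169 -> empty
(242,229): row=0b11110010, col=0b11100101, row AND col = 0b11100000 = 224; 224 != 229 -> empty

Answer: no yes no no no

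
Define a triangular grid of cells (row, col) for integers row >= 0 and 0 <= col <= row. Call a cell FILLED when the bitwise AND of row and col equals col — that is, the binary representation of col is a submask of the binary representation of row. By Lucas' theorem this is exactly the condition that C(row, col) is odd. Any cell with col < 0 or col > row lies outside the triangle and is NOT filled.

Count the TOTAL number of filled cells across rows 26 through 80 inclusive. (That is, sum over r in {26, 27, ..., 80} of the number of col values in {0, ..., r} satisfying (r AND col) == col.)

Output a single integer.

r26=11010 pc3: +8 =8
r27=11011 pc4: +16 =24
r28=11100 pc3: +8 =32
r29=11101 pc4: +16 =48
r30=11110 pc4: +16 =64
r31=11111 pc5: +32 =96
r32=100000 pc1: +2 =98
r33=100001 pc2: +4 =102
r34=100010 pc2: +4 =106
r35=100011 pc3: +8 =114
r36=100100 pc2: +4 =118
r37=100101 pc3: +8 =126
r38=100110 pc3: +8 =134
r39=100111 pc4: +16 =150
r40=101000 pc2: +4 =154
r41=101001 pc3: +8 =162
r42=101010 pc3: +8 =170
r43=101011 pc4: +16 =186
r44=101100 pc3: +8 =194
r45=101101 pc4: +16 =210
r46=101110 pc4: +16 =226
r47=101111 pc5: +32 =258
r48=110000 pc2: +4 =262
r49=110001 pc3: +8 =270
r50=110010 pc3: +8 =278
r51=110011 pc4: +16 =294
r52=110100 pc3: +8 =302
r53=110101 pc4: +16 =318
r54=110110 pc4: +16 =334
r55=110111 pc5: +32 =366
r56=111000 pc3: +8 =374
r57=111001 pc4: +16 =390
r58=111010 pc4: +16 =406
r59=111011 pc5: +32 =438
r60=111100 pc4: +16 =454
r61=111101 pc5: +32 =486
r62=111110 pc5: +32 =518
r63=111111 pc6: +64 =582
r64=1000000 pc1: +2 =584
r65=1000001 pc2: +4 =588
r66=1000010 pc2: +4 =592
r67=1000011 pc3: +8 =600
r68=1000100 pc2: +4 =604
r69=1000101 pc3: +8 =612
r70=1000110 pc3: +8 =620
r71=1000111 pc4: +16 =636
r72=1001000 pc2: +4 =640
r73=1001001 pc3: +8 =648
r74=1001010 pc3: +8 =656
r75=1001011 pc4: +16 =672
r76=1001100 pc3: +8 =680
r77=1001101 pc4: +16 =696
r78=1001110 pc4: +16 =712
r79=1001111 pc5: +32 =744
r80=1010000 pc2: +4 =748

Answer: 748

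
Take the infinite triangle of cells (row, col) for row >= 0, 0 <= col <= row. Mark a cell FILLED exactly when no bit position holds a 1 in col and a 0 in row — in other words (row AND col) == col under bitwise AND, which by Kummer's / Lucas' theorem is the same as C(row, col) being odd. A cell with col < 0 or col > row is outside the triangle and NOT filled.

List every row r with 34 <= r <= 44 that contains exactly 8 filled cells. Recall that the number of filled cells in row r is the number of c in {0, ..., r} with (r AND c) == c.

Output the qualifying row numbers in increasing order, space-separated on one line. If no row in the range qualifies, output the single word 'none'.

Row r has 2^popcount(r) filled cells, so we need popcount(r) = log2(8) = 3.
Scan r = 34..44 and keep those with exactly 3 one-bits:
r=34=100010 popcount=2 -> skip
r=35=100011 popcount=3 -> KEEP
r=36=100100 popcount=2 -> skip
r=37=100101 popcount=3 -> KEEP
r=38=100110 popcount=3 -> KEEP
r=39=100111 popcount=4 -> skip
r=40=101000 popcount=2 -> skip
r=41=101001 popcount=3 -> KEEP
r=42=101010 popcount=3 -> KEEP
r=43=101011 popcount=4 -> skip
r=44=101100 popcount=3 -> KEEP
Kept rows: 35 37 38 41 42 44

Answer: 35 37 38 41 42 44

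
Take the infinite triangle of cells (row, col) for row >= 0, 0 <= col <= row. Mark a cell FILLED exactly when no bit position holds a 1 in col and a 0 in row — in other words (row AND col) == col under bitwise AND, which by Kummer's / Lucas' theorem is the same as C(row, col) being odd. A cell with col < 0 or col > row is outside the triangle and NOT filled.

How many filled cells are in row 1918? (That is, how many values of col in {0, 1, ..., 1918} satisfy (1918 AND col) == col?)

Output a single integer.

Answer: 512

Derivation:
1918 in binary = 11101111110
popcount(1918) = number of 1-bits in 11101111110 = 9
A col c satisfies (1918 AND c) == c iff every set bit of c is also set in 1918; each of the 9 set bits of 1918 can independently be on or off in c.
count = 2^9 = 512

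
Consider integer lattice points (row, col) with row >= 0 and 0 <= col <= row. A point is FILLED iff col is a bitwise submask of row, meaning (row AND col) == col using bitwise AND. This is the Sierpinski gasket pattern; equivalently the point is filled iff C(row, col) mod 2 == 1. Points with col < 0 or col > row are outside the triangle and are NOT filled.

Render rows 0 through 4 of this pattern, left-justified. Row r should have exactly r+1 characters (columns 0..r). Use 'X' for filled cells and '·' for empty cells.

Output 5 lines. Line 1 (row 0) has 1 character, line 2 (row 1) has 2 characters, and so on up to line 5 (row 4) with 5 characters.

r0=0: X
r1=1: XX
r2=10: X·X
r3=11: XXXX
r4=100: X···X

Answer: X
XX
X·X
XXXX
X···X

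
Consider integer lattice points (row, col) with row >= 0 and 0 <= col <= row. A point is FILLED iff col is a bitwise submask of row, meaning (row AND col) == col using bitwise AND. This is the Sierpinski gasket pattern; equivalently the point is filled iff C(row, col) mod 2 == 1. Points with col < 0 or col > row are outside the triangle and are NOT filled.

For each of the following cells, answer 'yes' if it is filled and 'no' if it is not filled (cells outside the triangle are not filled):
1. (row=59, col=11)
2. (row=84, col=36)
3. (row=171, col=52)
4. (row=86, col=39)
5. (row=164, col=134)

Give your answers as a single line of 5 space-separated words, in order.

(59,11): row=0b111011, col=0b1011, row AND col = 0b1011 = 11; 11 == 11 -> filled
(84,36): row=0b1010100, col=0b100100, row AND col = 0b100 = 4; 4 != 36 -> empty
(171,52): row=0b10101011, col=0b110100, row AND col = 0b100000 = 32; 32 != 52 -> empty
(86,39): row=0b1010110, col=0b100111, row AND col = 0b110 = 6; 6 != 39 -> empty
(164,134): row=0b10100100, col=0b10000110, row AND col = 0b10000100 = 132; 132 != 134 -> empty

Answer: yes no no no no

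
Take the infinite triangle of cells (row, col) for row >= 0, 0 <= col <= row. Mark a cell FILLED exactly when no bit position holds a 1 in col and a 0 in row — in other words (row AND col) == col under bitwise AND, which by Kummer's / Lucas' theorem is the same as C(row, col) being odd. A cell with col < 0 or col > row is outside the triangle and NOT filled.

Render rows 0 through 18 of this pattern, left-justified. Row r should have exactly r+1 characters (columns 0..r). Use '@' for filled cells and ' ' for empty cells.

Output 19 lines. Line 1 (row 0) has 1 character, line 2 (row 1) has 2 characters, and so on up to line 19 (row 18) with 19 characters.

r0=0: @
r1=1: @@
r2=10: @ @
r3=11: @@@@
r4=100: @   @
r5=101: @@  @@
r6=110: @ @ @ @
r7=111: @@@@@@@@
r8=1000: @       @
r9=1001: @@      @@
r10=1010: @ @     @ @
r11=1011: @@@@    @@@@
r12=1100: @   @   @   @
r13=1101: @@  @@  @@  @@
r14=1110: @ @ @ @ @ @ @ @
r15=1111: @@@@@@@@@@@@@@@@
r16=10000: @               @
r17=10001: @@              @@
r18=10010: @ @             @ @

Answer: @
@@
@ @
@@@@
@   @
@@  @@
@ @ @ @
@@@@@@@@
@       @
@@      @@
@ @     @ @
@@@@    @@@@
@   @   @   @
@@  @@  @@  @@
@ @ @ @ @ @ @ @
@@@@@@@@@@@@@@@@
@               @
@@              @@
@ @             @ @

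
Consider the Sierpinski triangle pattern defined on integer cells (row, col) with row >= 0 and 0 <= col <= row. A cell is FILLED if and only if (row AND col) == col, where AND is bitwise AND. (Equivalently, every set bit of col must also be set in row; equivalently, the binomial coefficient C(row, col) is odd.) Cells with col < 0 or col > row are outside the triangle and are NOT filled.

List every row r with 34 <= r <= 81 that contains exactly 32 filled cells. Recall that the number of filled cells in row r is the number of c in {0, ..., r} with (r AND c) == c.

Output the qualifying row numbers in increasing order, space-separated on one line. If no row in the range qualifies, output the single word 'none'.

Row r has 2^popcount(r) filled cells, so we need popcount(r) = log2(32) = 5.
Scan r = 34..81 and keep those with exactly 5 one-bits:
r=34=100010 popcount=2 -> skip
r=35=100011 popcount=3 -> skip
r=36=100100 popcount=2 -> skip
r=37=100101 popcount=3 -> skip
r=38=100110 popcount=3 -> skip
r=39=100111 popcount=4 -> skip
r=40=101000 popcount=2 -> skip
r=41=101001 popcount=3 -> skip
r=42=101010 popcount=3 -> skip
r=43=101011 popcount=4 -> skip
r=44=101100 popcount=3 -> skip
r=45=101101 popcount=4 -> skip
r=46=101110 popcount=4 -> skip
r=47=101111 popcount=5 -> KEEP
r=48=110000 popcount=2 -> skip
r=49=110001 popcount=3 -> skip
r=50=110010 popcount=3 -> skip
r=51=110011 popcount=4 -> skip
r=52=110100 popcount=3 -> skip
r=53=110101 popcount=4 -> skip
r=54=110110 popcount=4 -> skip
r=55=110111 popcount=5 -> KEEP
r=56=111000 popcount=3 -> skip
r=57=111001 popcount=4 -> skip
r=58=111010 popcount=4 -> skip
r=59=111011 popcount=5 -> KEEP
r=60=111100 popcount=4 -> skip
r=61=111101 popcount=5 -> KEEP
r=62=111110 popcount=5 -> KEEP
r=63=111111 popcount=6 -> skip
r=64=1000000 popcount=1 -> skip
r=65=1000001 popcount=2 -> skip
r=66=1000010 popcount=2 -> skip
r=67=1000011 popcount=3 -> skip
r=68=1000100 popcount=2 -> skip
r=69=1000101 popcount=3 -> skip
r=70=1000110 popcount=3 -> skip
r=71=1000111 popcount=4 -> skip
r=72=1001000 popcount=2 -> skip
r=73=1001001 popcount=3 -> skip
r=74=1001010 popcount=3 -> skip
r=75=1001011 popcount=4 -> skip
r=76=1001100 popcount=3 -> skip
r=77=1001101 popcount=4 -> skip
r=78=1001110 popcount=4 -> skip
r=79=1001111 popcount=5 -> KEEP
r=80=1010000 popcount=2 -> skip
r=81=1010001 popcount=3 -> skip
Kept rows: 47 55 59 61 62 79

Answer: 47 55 59 61 62 79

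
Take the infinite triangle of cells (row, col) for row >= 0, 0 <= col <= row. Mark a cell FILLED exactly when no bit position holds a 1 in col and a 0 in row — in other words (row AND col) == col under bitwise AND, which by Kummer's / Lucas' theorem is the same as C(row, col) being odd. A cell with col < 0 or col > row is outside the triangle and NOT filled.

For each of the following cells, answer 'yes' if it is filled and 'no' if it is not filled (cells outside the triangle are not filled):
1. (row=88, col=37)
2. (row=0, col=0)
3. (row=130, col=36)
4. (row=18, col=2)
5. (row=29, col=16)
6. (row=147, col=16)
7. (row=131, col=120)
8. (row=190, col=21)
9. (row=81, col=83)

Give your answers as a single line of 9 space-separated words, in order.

(88,37): row=0b1011000, col=0b100101, row AND col = 0b0 = 0; 0 != 37 -> empty
(0,0): row=0b0, col=0b0, row AND col = 0b0 = 0; 0 == 0 -> filled
(130,36): row=0b10000010, col=0b100100, row AND col = 0b0 = 0; 0 != 36 -> empty
(18,2): row=0b10010, col=0b10, row AND col = 0b10 = 2; 2 == 2 -> filled
(29,16): row=0b11101, col=0b10000, row AND col = 0b10000 = 16; 16 == 16 -> filled
(147,16): row=0b10010011, col=0b10000, row AND col = 0b10000 = 16; 16 == 16 -> filled
(131,120): row=0b10000011, col=0b1111000, row AND col = 0b0 = 0; 0 != 120 -> empty
(190,21): row=0b10111110, col=0b10101, row AND col = 0b10100 = 20; 20 != 21 -> empty
(81,83): col outside [0, 81] -> not filled

Answer: no yes no yes yes yes no no no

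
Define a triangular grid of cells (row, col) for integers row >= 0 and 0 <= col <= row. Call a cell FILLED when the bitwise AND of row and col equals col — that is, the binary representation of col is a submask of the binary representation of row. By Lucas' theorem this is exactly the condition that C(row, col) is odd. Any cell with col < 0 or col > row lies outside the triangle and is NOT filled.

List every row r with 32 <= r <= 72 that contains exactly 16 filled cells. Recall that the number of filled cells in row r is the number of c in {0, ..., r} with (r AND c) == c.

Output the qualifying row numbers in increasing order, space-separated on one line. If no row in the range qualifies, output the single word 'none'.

Answer: 39 43 45 46 51 53 54 57 58 60 71

Derivation:
Row r has 2^popcount(r) filled cells, so we need popcount(r) = log2(16) = 4.
Scan r = 32..72 and keep those with exactly 4 one-bits:
r=32=100000 popcount=1 -> skip
r=33=100001 popcount=2 -> skip
r=34=100010 popcount=2 -> skip
r=35=100011 popcount=3 -> skip
r=36=100100 popcount=2 -> skip
r=37=100101 popcount=3 -> skip
r=38=100110 popcount=3 -> skip
r=39=100111 popcount=4 -> KEEP
r=40=101000 popcount=2 -> skip
r=41=101001 popcount=3 -> skip
r=42=101010 popcount=3 -> skip
r=43=101011 popcount=4 -> KEEP
r=44=101100 popcount=3 -> skip
r=45=101101 popcount=4 -> KEEP
r=46=101110 popcount=4 -> KEEP
r=47=101111 popcount=5 -> skip
r=48=110000 popcount=2 -> skip
r=49=110001 popcount=3 -> skip
r=50=110010 popcount=3 -> skip
r=51=110011 popcount=4 -> KEEP
r=52=110100 popcount=3 -> skip
r=53=110101 popcount=4 -> KEEP
r=54=110110 popcount=4 -> KEEP
r=55=110111 popcount=5 -> skip
r=56=111000 popcount=3 -> skip
r=57=111001 popcount=4 -> KEEP
r=58=111010 popcount=4 -> KEEP
r=59=111011 popcount=5 -> skip
r=60=111100 popcount=4 -> KEEP
r=61=111101 popcount=5 -> skip
r=62=111110 popcount=5 -> skip
r=63=111111 popcount=6 -> skip
r=64=1000000 popcount=1 -> skip
r=65=1000001 popcount=2 -> skip
r=66=1000010 popcount=2 -> skip
r=67=1000011 popcount=3 -> skip
r=68=1000100 popcount=2 -> skip
r=69=1000101 popcount=3 -> skip
r=70=1000110 popcount=3 -> skip
r=71=1000111 popcount=4 -> KEEP
r=72=1001000 popcount=2 -> skip
Kept rows: 39 43 45 46 51 53 54 57 58 60 71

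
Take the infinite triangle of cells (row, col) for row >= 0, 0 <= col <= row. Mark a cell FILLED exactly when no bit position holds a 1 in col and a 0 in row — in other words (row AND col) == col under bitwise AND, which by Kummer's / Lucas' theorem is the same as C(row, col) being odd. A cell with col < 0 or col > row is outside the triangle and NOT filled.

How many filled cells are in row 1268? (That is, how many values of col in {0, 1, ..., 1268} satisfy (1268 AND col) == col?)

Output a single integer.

Answer: 64

Derivation:
1268 in binary = 10011110100
popcount(1268) = number of 1-bits in 10011110100 = 6
A col c satisfies (1268 AND c) == c iff every set bit of c is also set in 1268; each of the 6 set bits of 1268 can independently be on or off in c.
count = 2^6 = 64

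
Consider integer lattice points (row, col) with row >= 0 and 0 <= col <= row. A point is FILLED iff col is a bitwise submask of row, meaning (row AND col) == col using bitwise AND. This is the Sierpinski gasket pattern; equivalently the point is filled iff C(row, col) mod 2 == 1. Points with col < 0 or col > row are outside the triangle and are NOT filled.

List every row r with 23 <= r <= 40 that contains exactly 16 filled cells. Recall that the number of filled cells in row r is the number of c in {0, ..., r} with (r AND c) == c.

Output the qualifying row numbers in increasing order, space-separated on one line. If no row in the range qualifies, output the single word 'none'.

Answer: 23 27 29 30 39

Derivation:
Row r has 2^popcount(r) filled cells, so we need popcount(r) = log2(16) = 4.
Scan r = 23..40 and keep those with exactly 4 one-bits:
r=23=10111 popcount=4 -> KEEP
r=24=11000 popcount=2 -> skip
r=25=11001 popcount=3 -> skip
r=26=11010 popcount=3 -> skip
r=27=11011 popcount=4 -> KEEP
r=28=11100 popcount=3 -> skip
r=29=11101 popcount=4 -> KEEP
r=30=11110 popcount=4 -> KEEP
r=31=11111 popcount=5 -> skip
r=32=100000 popcount=1 -> skip
r=33=100001 popcount=2 -> skip
r=34=100010 popcount=2 -> skip
r=35=100011 popcount=3 -> skip
r=36=100100 popcount=2 -> skip
r=37=100101 popcount=3 -> skip
r=38=100110 popcount=3 -> skip
r=39=100111 popcount=4 -> KEEP
r=40=101000 popcount=2 -> skip
Kept rows: 23 27 29 30 39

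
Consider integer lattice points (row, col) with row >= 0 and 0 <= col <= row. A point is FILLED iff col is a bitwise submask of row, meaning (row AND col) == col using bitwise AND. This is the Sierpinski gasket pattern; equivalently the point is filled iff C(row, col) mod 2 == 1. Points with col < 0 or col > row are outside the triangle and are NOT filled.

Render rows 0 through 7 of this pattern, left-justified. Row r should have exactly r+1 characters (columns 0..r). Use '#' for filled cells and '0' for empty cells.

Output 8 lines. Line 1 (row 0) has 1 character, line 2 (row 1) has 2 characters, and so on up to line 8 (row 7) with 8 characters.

Answer: #
##
#0#
####
#000#
##00##
#0#0#0#
########

Derivation:
r0=0: #
r1=1: ##
r2=10: #0#
r3=11: ####
r4=100: #000#
r5=101: ##00##
r6=110: #0#0#0#
r7=111: ########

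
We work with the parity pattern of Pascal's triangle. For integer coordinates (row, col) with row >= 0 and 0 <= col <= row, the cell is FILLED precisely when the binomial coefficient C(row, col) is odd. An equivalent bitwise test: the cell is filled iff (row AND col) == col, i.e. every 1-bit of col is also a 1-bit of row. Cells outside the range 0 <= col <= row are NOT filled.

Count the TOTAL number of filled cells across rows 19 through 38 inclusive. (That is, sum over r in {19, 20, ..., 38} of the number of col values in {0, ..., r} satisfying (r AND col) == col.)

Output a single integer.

Answer: 190

Derivation:
r19=10011 pc3: +8 =8
r20=10100 pc2: +4 =12
r21=10101 pc3: +8 =20
r22=10110 pc3: +8 =28
r23=10111 pc4: +16 =44
r24=11000 pc2: +4 =48
r25=11001 pc3: +8 =56
r26=11010 pc3: +8 =64
r27=11011 pc4: +16 =80
r28=11100 pc3: +8 =88
r29=11101 pc4: +16 =104
r30=11110 pc4: +16 =120
r31=11111 pc5: +32 =152
r32=100000 pc1: +2 =154
r33=100001 pc2: +4 =158
r34=100010 pc2: +4 =162
r35=100011 pc3: +8 =170
r36=100100 pc2: +4 =174
r37=100101 pc3: +8 =182
r38=100110 pc3: +8 =190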